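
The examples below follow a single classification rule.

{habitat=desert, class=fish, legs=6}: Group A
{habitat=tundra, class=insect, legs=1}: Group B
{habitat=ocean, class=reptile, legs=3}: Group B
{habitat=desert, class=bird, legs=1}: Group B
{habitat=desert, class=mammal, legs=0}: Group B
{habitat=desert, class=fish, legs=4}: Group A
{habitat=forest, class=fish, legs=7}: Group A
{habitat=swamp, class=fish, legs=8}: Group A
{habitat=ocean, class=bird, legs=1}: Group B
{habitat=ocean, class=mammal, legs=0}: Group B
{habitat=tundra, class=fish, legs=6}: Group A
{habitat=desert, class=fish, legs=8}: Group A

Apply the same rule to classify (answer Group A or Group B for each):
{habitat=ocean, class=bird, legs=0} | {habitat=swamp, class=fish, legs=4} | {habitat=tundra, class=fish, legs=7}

Group B, Group A, Group A

The pattern is that an item is 'Group A' exactly when: class is fish.
{habitat=ocean, class=bird, legs=0} — class is bird, hence Group B. {habitat=swamp, class=fish, legs=4} — class is fish, hence Group A. {habitat=tundra, class=fish, legs=7} — class is fish, hence Group A.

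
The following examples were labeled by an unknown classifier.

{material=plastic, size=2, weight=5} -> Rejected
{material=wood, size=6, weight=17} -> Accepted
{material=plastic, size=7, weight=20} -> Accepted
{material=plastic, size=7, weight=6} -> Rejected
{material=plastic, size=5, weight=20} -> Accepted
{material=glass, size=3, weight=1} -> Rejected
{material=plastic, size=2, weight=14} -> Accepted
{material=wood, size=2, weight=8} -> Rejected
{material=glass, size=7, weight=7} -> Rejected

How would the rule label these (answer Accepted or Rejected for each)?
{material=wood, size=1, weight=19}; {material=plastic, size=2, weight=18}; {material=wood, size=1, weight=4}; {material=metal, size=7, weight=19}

The pattern is that an item is 'Accepted' exactly when: weight ≥ 14.
{material=wood, size=1, weight=19} → weight = 19 → Accepted. {material=plastic, size=2, weight=18} → weight = 18 → Accepted. {material=wood, size=1, weight=4} → weight = 4 → Rejected. {material=metal, size=7, weight=19} → weight = 19 → Accepted.

Accepted, Accepted, Rejected, Accepted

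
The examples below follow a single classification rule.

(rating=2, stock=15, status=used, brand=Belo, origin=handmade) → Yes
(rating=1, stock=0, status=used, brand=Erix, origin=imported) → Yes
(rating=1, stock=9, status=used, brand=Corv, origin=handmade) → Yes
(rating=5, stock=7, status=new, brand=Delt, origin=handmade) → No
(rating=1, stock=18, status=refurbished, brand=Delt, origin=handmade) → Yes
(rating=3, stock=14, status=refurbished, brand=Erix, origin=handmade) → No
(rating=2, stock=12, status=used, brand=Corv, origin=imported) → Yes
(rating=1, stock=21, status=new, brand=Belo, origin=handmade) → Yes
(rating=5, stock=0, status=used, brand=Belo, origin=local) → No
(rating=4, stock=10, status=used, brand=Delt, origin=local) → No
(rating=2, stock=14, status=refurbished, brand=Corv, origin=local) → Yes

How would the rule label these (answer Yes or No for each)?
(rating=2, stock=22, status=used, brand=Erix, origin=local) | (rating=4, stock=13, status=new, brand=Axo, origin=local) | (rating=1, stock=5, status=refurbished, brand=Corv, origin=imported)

Yes, No, Yes

The common property of the 'Yes' items is: rating ≤ 2. No 'No' item has it.
(rating=2, stock=22, status=used, brand=Erix, origin=local) → rating = 2 → Yes.
(rating=4, stock=13, status=new, brand=Axo, origin=local) → rating = 4 → No.
(rating=1, stock=5, status=refurbished, brand=Corv, origin=imported) → rating = 1 → Yes.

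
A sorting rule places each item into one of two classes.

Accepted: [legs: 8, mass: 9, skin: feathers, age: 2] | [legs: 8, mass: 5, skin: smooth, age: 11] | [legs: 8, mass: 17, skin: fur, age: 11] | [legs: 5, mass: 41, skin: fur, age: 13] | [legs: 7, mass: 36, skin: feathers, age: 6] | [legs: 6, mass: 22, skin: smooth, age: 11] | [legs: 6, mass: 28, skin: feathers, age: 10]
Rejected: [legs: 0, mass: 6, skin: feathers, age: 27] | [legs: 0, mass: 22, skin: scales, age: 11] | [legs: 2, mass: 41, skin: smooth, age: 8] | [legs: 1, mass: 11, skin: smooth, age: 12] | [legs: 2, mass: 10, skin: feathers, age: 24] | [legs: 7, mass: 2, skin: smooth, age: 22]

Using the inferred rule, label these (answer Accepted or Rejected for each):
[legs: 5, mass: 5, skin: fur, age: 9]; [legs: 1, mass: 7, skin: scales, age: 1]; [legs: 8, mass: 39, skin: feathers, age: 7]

Accepted, Rejected, Accepted

The rule appears to be: age ≤ 13 AND legs ≥ 5.
Accepted: [legs: 5, mass: 5, skin: fur, age: 9], since age = 9, legs = 5. Rejected: [legs: 1, mass: 7, skin: scales, age: 1], since age = 1, legs = 1. Accepted: [legs: 8, mass: 39, skin: feathers, age: 7], since age = 7, legs = 8.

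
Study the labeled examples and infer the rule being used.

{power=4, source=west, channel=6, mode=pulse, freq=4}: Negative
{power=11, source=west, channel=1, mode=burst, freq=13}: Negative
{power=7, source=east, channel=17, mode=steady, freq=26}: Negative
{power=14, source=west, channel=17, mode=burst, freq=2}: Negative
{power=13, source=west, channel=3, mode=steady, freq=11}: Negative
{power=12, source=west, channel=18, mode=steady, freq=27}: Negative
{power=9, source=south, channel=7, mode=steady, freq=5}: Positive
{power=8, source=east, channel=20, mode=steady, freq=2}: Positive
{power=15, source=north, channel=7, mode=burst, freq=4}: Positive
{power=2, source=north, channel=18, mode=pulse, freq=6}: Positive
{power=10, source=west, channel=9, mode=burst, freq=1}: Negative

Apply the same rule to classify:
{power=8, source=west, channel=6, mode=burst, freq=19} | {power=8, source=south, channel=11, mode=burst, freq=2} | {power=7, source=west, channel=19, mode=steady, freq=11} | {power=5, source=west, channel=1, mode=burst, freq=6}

Negative, Positive, Negative, Negative

One predicate separates the groups cleanly: source is not west AND freq ≤ 6.
{power=8, source=west, channel=6, mode=burst, freq=19}: source is west, freq = 19, fails this test → Negative.
{power=8, source=south, channel=11, mode=burst, freq=2}: source is south, freq = 2, fits → Positive.
{power=7, source=west, channel=19, mode=steady, freq=11}: source is west, freq = 11, fails this test → Negative.
{power=5, source=west, channel=1, mode=burst, freq=6}: source is west, freq = 6, fails this test → Negative.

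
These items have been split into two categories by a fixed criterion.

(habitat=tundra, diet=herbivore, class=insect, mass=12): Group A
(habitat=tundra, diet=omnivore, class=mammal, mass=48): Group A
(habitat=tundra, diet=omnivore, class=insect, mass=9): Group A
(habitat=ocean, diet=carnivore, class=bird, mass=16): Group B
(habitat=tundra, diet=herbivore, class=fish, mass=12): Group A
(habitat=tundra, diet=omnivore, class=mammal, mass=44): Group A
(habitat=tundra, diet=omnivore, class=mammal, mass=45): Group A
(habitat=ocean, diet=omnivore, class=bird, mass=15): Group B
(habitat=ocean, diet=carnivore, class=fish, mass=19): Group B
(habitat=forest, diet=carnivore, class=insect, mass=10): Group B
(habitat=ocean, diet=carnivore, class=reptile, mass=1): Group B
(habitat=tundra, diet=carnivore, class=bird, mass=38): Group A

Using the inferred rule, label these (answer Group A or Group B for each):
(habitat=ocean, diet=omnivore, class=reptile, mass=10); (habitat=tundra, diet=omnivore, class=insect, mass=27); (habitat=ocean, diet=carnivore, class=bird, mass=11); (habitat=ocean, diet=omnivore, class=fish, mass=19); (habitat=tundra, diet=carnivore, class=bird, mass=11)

Group B, Group A, Group B, Group B, Group A

The rule appears to be: habitat is tundra.
Group B: (habitat=ocean, diet=omnivore, class=reptile, mass=10), since habitat is ocean.
Group A: (habitat=tundra, diet=omnivore, class=insect, mass=27), since habitat is tundra.
Group B: (habitat=ocean, diet=carnivore, class=bird, mass=11), since habitat is ocean.
Group B: (habitat=ocean, diet=omnivore, class=fish, mass=19), since habitat is ocean.
Group A: (habitat=tundra, diet=carnivore, class=bird, mass=11), since habitat is tundra.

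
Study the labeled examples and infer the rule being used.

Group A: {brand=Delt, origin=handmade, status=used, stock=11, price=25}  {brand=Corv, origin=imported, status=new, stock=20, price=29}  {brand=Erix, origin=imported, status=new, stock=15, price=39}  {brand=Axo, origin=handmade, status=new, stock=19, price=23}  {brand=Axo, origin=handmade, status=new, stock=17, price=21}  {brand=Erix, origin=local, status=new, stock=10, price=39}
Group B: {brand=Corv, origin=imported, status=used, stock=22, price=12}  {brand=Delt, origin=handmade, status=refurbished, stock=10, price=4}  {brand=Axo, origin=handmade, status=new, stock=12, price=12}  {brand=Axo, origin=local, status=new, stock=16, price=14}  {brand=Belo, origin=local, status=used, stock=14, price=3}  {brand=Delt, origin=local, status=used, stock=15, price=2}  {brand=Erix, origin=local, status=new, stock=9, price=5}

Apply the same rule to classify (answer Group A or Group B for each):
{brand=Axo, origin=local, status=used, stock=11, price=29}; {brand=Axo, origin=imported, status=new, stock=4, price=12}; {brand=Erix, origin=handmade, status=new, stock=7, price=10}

The pattern is that an item is 'Group A' exactly when: price ≥ 21.

Group A, Group B, Group B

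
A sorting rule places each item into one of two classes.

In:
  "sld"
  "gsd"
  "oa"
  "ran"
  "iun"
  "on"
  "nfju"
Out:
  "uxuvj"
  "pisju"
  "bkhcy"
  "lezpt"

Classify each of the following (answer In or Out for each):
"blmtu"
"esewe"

Out, Out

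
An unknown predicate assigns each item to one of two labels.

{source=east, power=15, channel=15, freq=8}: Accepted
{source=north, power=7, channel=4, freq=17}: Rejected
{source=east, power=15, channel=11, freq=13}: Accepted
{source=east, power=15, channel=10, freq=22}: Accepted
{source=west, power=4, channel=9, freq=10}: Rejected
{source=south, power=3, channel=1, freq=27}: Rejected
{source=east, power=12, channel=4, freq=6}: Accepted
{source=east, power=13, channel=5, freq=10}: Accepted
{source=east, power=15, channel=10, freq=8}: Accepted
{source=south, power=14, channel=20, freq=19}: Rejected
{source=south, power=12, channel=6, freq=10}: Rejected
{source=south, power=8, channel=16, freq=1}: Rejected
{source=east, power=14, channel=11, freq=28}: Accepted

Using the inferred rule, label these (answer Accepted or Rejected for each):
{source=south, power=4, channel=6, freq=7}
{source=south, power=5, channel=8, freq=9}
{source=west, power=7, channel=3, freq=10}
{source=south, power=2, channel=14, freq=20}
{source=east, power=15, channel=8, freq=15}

Rejected, Rejected, Rejected, Rejected, Accepted

'Accepted' ⟺ source is east.
{source=south, power=4, channel=6, freq=7}: source is south — fails this test, so Rejected.
{source=south, power=5, channel=8, freq=9}: source is south — fails this test, so Rejected.
{source=west, power=7, channel=3, freq=10}: source is west — fails this test, so Rejected.
{source=south, power=2, channel=14, freq=20}: source is south — fails this test, so Rejected.
{source=east, power=15, channel=8, freq=15}: source is east — satisfies this, so Accepted.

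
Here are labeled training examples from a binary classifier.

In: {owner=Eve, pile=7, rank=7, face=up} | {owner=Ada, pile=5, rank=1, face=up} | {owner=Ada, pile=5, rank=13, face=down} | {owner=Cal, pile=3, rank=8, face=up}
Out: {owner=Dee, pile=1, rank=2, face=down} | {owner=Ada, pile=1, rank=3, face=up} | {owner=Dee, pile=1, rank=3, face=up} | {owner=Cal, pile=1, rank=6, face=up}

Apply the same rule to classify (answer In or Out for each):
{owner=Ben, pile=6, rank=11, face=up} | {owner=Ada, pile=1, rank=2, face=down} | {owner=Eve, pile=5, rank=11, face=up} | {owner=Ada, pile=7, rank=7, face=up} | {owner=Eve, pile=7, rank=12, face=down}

In, Out, In, In, In

All 'In' examples share one property — pile ≥ 3 — and every 'Out' example lacks it.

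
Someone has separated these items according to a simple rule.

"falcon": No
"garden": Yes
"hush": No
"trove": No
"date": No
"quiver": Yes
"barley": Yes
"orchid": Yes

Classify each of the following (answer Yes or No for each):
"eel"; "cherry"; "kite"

The pattern is that an item is 'Yes' exactly when: even length AND contains 'r'.

No, Yes, No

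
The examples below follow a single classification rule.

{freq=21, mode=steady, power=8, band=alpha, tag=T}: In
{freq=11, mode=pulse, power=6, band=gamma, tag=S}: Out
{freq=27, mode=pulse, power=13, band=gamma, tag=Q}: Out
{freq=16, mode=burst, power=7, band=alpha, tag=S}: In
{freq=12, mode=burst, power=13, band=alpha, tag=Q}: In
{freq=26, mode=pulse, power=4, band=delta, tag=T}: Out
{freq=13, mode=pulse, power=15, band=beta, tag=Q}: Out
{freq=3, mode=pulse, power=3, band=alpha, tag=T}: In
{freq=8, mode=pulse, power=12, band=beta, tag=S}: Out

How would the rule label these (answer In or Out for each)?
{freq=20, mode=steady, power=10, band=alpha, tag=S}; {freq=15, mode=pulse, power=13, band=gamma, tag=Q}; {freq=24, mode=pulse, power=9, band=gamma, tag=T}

Checking candidate rules against both groups, what survives is: band is alpha.
{freq=20, mode=steady, power=10, band=alpha, tag=S}: band is alpha — passes, so In. {freq=15, mode=pulse, power=13, band=gamma, tag=Q}: band is gamma — lacks this property, so Out. {freq=24, mode=pulse, power=9, band=gamma, tag=T}: band is gamma — lacks this property, so Out.

In, Out, Out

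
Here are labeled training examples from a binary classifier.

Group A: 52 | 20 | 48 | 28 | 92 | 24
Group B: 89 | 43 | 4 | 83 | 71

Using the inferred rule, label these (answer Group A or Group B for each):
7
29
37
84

Group B, Group B, Group B, Group A

The rule appears to be: even AND at least 20.
7 — 7 is odd, 7 < 20, hence Group B. 29 — 29 is odd, 29 ≥ 20, hence Group B. 37 — 37 is odd, 37 ≥ 20, hence Group B. 84 — 84 is even, 84 ≥ 20, hence Group A.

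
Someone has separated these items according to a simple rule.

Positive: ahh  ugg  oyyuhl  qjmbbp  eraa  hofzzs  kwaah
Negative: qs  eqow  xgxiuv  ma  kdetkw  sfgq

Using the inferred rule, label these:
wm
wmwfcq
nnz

Negative, Negative, Positive

'Positive' ⟺ has a double letter.
wm: Negative (no doubled letter).
wmwfcq: Negative (no doubled letter).
nnz: Positive ('nn' doubled).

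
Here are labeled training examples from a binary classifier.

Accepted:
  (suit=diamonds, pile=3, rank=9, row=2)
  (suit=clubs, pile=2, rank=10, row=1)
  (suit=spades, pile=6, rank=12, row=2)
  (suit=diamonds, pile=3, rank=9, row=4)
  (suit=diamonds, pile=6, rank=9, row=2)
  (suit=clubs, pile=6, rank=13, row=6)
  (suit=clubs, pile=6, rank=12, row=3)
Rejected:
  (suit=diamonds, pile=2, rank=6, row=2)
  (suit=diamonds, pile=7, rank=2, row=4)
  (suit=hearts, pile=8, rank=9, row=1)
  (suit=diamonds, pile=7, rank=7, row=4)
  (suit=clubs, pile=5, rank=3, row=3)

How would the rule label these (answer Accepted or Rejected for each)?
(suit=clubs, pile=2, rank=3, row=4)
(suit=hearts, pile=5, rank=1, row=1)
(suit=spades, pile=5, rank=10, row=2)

Rejected, Rejected, Accepted

The classifier is using: rank ≥ 7 AND pile ≤ 6.
(suit=clubs, pile=2, rank=3, row=4): Rejected (rank = 3, pile = 2). (suit=hearts, pile=5, rank=1, row=1): Rejected (rank = 1, pile = 5). (suit=spades, pile=5, rank=10, row=2): Accepted (rank = 10, pile = 5).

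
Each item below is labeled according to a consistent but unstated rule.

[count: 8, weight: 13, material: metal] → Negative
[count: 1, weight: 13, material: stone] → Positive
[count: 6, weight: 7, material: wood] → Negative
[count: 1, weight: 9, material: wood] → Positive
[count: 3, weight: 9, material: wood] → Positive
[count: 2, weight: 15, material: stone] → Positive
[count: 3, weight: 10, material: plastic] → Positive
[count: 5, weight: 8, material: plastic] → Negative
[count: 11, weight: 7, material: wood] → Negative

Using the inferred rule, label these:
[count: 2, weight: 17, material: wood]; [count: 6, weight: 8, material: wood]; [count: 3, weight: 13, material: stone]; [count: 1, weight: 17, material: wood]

Positive, Negative, Positive, Positive

Every 'Positive' example satisfies: count ≤ 3. None of the 'Negative' examples do.
Positive: [count: 2, weight: 17, material: wood], since count = 2. Negative: [count: 6, weight: 8, material: wood], since count = 6. Positive: [count: 3, weight: 13, material: stone], since count = 3. Positive: [count: 1, weight: 17, material: wood], since count = 1.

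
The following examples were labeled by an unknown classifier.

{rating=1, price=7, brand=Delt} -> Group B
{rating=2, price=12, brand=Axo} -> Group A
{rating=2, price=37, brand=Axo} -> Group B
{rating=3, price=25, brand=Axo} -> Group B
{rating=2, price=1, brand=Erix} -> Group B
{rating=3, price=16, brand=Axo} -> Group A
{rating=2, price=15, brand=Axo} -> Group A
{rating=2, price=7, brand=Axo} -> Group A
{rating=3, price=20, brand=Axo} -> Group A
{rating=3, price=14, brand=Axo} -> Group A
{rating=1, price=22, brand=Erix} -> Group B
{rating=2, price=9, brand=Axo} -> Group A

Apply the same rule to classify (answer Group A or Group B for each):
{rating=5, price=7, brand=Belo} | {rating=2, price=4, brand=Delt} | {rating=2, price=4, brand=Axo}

Group B, Group B, Group A

'Group A' ⟺ brand is Axo AND price ≤ 20.
{rating=5, price=7, brand=Belo} → brand is Belo, price = 7 → Group B. {rating=2, price=4, brand=Delt} → brand is Delt, price = 4 → Group B. {rating=2, price=4, brand=Axo} → brand is Axo, price = 4 → Group A.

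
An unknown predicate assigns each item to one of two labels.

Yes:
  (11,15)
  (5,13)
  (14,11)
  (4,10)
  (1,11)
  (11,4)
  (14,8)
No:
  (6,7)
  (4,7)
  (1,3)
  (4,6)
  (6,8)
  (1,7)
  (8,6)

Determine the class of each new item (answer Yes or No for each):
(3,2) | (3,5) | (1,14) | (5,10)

The distinguishing property — max ≥ 10 — holds for all the 'Yes' cases and none of the 'No' cases.
(3,2) → max 3 → No. (3,5) → max 5 → No. (1,14) → max 14 → Yes. (5,10) → max 10 → Yes.

No, No, Yes, Yes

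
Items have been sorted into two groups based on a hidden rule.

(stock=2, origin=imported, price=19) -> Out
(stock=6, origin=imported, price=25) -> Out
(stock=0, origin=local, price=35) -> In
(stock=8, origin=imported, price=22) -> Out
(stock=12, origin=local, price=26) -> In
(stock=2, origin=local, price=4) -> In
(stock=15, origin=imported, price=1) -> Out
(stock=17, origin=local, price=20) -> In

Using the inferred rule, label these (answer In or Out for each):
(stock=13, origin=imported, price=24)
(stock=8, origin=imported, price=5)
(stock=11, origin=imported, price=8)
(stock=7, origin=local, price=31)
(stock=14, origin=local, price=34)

Every 'In' example satisfies: origin is local. None of the 'Out' examples do.
Out: (stock=13, origin=imported, price=24), since origin is imported. Out: (stock=8, origin=imported, price=5), since origin is imported. Out: (stock=11, origin=imported, price=8), since origin is imported. In: (stock=7, origin=local, price=31), since origin is local. In: (stock=14, origin=local, price=34), since origin is local.

Out, Out, Out, In, In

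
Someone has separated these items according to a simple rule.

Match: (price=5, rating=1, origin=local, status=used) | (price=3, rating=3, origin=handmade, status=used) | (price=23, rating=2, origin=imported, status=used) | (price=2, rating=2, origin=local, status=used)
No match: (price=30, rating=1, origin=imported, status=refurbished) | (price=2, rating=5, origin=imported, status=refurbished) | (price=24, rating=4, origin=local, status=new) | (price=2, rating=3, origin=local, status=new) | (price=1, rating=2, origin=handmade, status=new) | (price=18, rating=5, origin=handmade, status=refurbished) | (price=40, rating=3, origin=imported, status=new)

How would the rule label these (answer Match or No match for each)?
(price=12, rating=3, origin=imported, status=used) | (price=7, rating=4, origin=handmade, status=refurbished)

Match, No match

Looking at the examples, the only property every 'Match' case has and every 'No match' case lacks is: status is used.
(price=12, rating=3, origin=imported, status=used) → status is used → Match.
(price=7, rating=4, origin=handmade, status=refurbished) → status is refurbished → No match.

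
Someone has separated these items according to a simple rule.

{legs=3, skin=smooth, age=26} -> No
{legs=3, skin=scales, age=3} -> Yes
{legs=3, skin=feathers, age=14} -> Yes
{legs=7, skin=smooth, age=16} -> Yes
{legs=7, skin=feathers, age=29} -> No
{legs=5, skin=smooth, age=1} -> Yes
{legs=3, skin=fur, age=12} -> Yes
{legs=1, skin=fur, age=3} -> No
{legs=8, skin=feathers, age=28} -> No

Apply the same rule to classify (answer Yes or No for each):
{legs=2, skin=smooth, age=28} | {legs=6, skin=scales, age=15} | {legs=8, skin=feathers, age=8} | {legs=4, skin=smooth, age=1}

The distinguishing property — legs ≥ 3 AND age ≤ 16 — holds for all the 'Yes' cases and none of the 'No' cases.
{legs=2, skin=smooth, age=28}: legs = 2, age = 28 — does not satisfy this, so No.
{legs=6, skin=scales, age=15}: legs = 6, age = 15 — qualifies, so Yes.
{legs=8, skin=feathers, age=8}: legs = 8, age = 8 — qualifies, so Yes.
{legs=4, skin=smooth, age=1}: legs = 4, age = 1 — qualifies, so Yes.

No, Yes, Yes, Yes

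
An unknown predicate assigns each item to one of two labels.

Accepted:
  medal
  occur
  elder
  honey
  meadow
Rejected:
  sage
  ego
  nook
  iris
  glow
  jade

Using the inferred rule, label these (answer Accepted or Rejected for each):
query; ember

Accepted, Accepted

All 'Accepted' examples share one property — length ≥ 5 — and every 'Rejected' example lacks it.
query → length 5 → Accepted. ember → length 5 → Accepted.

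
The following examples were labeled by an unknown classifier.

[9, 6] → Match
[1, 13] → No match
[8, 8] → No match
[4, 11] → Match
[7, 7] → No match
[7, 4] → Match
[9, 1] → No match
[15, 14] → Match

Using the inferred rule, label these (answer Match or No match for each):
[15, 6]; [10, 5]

Looking at the examples, the only property every 'Match' case has and every 'No match' case lacks is: sum is odd.

Match, Match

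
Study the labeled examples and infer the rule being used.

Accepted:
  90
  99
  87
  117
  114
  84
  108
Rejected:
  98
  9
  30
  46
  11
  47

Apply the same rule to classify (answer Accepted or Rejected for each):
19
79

Rejected, Rejected

The simplest hypothesis consistent with all the labels is: multiple of 3 AND at least 46.
Rejected: 19, since 19 = 3·6 + 1, 19 < 46.
Rejected: 79, since 79 = 3·26 + 1, 79 ≥ 46.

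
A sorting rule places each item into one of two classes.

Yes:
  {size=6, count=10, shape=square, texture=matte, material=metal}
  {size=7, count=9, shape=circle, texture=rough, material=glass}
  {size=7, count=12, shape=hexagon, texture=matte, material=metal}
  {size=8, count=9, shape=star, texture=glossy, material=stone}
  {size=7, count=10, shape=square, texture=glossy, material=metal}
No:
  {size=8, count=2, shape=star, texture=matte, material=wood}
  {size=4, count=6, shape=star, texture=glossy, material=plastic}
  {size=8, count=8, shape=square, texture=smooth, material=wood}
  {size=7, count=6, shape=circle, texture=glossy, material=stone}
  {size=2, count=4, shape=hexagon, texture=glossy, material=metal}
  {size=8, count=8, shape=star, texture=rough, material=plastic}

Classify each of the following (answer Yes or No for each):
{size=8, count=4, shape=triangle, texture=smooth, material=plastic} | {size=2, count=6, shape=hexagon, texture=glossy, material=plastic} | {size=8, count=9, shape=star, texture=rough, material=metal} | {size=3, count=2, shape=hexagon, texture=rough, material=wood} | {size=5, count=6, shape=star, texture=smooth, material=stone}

The classifier is using: count ≥ 9.
{size=8, count=4, shape=triangle, texture=smooth, material=plastic}: No (count = 4). {size=2, count=6, shape=hexagon, texture=glossy, material=plastic}: No (count = 6). {size=8, count=9, shape=star, texture=rough, material=metal}: Yes (count = 9). {size=3, count=2, shape=hexagon, texture=rough, material=wood}: No (count = 2). {size=5, count=6, shape=star, texture=smooth, material=stone}: No (count = 6).

No, No, Yes, No, No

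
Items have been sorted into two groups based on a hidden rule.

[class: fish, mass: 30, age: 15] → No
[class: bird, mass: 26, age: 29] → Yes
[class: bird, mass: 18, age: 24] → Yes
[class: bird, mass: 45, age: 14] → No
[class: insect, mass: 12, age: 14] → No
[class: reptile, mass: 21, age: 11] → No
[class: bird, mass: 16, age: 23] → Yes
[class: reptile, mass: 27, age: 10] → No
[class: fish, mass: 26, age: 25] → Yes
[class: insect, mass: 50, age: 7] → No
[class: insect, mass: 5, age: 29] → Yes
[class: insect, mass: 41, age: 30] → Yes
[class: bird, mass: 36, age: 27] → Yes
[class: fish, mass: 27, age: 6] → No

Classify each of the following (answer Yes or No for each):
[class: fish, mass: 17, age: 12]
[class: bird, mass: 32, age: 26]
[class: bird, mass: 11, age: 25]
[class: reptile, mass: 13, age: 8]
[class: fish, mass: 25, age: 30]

No, Yes, Yes, No, Yes

The classifier is using: age ≥ 23.
No: [class: fish, mass: 17, age: 12], since age = 12.
Yes: [class: bird, mass: 32, age: 26], since age = 26.
Yes: [class: bird, mass: 11, age: 25], since age = 25.
No: [class: reptile, mass: 13, age: 8], since age = 8.
Yes: [class: fish, mass: 25, age: 30], since age = 30.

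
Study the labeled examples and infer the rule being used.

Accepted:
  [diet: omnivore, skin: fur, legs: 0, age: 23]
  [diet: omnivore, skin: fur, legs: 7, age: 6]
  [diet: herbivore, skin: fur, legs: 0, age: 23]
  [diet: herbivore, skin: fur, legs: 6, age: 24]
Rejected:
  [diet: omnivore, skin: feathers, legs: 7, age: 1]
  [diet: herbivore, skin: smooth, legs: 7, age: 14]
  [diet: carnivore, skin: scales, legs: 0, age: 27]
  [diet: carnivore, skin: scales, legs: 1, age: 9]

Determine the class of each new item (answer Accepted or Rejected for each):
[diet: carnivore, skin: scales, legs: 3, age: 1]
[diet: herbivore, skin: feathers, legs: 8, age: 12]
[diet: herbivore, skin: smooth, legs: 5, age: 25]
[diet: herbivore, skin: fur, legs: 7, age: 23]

All 'Accepted' examples share one property — skin is fur — and every 'Rejected' example lacks it.
[diet: carnivore, skin: scales, legs: 3, age: 1]: skin is scales, fails this test → Rejected.
[diet: herbivore, skin: feathers, legs: 8, age: 12]: skin is feathers, fails this test → Rejected.
[diet: herbivore, skin: smooth, legs: 5, age: 25]: skin is smooth, fails this test → Rejected.
[diet: herbivore, skin: fur, legs: 7, age: 23]: skin is fur, qualifies → Accepted.

Rejected, Rejected, Rejected, Accepted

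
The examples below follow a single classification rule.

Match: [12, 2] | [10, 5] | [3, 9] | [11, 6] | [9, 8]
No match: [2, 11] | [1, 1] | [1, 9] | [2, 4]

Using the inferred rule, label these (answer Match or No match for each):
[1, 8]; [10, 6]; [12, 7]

'Match' ⟺ first ≥ 3.
[1, 8] → first 1 → No match. [10, 6] → first 10 → Match. [12, 7] → first 12 → Match.

No match, Match, Match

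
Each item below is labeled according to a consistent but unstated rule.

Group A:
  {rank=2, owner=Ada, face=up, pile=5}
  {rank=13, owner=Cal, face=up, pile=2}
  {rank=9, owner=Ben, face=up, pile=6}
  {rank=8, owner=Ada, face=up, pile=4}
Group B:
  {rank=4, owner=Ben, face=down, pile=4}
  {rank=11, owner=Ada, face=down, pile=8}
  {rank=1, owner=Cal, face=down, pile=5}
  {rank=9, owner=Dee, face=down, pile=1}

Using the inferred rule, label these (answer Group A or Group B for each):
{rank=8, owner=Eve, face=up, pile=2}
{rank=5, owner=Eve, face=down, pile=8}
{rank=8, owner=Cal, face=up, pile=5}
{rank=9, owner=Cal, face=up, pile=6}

Group A, Group B, Group A, Group A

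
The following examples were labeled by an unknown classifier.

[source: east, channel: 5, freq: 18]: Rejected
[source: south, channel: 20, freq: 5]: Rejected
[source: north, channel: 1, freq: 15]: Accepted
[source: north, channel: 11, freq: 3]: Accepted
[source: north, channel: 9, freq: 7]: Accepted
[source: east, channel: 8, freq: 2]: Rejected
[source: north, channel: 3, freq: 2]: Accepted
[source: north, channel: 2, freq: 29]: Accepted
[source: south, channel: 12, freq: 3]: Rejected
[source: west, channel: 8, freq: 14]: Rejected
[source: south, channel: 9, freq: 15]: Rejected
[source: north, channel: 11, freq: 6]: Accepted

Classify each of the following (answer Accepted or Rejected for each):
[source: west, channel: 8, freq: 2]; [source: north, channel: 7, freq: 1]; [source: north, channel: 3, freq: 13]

Rejected, Accepted, Accepted

Comparing the two groups points to one rule — source is north.
[source: west, channel: 8, freq: 2] → source is west → Rejected. [source: north, channel: 7, freq: 1] → source is north → Accepted. [source: north, channel: 3, freq: 13] → source is north → Accepted.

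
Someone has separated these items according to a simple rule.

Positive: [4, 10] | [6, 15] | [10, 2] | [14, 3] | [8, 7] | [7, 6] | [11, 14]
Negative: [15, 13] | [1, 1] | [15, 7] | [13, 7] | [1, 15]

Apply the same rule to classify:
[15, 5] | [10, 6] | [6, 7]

Negative, Positive, Positive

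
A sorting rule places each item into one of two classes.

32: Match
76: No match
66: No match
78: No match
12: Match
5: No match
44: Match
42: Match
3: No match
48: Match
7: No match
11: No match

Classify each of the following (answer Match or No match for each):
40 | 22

A rule that fits every label: even AND at most 48 — true of each 'Match' example, false of each 'No match' one.
40: 40 is even, 40 ≤ 48, passes → Match. 22: 22 is even, 22 ≤ 48, passes → Match.

Match, Match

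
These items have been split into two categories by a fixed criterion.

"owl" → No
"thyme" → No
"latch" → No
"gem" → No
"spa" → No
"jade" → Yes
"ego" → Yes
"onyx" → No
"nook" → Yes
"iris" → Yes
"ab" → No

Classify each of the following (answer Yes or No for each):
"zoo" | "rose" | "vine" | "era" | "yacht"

Every 'Yes' example satisfies: has ≥ 2 vowels. None of the 'No' examples do.
"zoo": 2 vowels, checks out → Yes. "rose": 2 vowels, checks out → Yes. "vine": 2 vowels, checks out → Yes. "era": 2 vowels, checks out → Yes. "yacht": 1 vowel, lacks this property → No.

Yes, Yes, Yes, Yes, No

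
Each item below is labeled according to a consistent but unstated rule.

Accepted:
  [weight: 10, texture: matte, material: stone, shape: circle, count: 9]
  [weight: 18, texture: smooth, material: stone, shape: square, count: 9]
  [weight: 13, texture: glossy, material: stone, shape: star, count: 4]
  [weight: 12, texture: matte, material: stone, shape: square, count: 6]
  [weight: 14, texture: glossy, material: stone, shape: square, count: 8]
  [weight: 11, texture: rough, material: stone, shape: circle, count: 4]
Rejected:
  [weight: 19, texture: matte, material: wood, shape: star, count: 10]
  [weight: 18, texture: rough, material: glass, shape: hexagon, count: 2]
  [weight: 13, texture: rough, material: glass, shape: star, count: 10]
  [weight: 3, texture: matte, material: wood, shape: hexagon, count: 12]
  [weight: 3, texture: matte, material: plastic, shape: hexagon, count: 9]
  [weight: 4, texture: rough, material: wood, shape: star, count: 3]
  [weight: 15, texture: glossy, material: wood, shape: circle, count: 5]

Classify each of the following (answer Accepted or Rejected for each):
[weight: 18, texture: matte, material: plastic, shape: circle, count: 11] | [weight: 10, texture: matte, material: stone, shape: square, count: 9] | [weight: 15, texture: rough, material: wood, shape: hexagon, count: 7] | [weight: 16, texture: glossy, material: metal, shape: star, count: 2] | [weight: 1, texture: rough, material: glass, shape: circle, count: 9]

The classifier is using: material is stone.
[weight: 18, texture: matte, material: plastic, shape: circle, count: 11] → material is plastic → Rejected. [weight: 10, texture: matte, material: stone, shape: square, count: 9] → material is stone → Accepted. [weight: 15, texture: rough, material: wood, shape: hexagon, count: 7] → material is wood → Rejected. [weight: 16, texture: glossy, material: metal, shape: star, count: 2] → material is metal → Rejected. [weight: 1, texture: rough, material: glass, shape: circle, count: 9] → material is glass → Rejected.

Rejected, Accepted, Rejected, Rejected, Rejected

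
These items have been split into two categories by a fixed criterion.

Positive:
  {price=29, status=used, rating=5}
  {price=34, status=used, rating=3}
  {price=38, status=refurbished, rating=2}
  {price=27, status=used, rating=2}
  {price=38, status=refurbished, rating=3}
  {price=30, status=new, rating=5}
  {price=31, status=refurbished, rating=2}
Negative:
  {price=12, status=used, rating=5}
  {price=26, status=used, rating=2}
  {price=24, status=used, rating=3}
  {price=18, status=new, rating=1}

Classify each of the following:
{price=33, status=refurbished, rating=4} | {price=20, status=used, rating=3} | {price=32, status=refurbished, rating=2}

Positive, Negative, Positive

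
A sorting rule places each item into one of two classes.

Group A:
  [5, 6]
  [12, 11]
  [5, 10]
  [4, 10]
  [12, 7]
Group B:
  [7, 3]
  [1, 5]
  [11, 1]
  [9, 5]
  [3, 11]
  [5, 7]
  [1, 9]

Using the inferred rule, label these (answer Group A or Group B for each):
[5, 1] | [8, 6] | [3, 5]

All 'Group A' examples share one property — product is even — and every 'Group B' example lacks it.
Group B: [5, 1], since 5·1 = 5.
Group A: [8, 6], since 8·6 = 48.
Group B: [3, 5], since 3·5 = 15.

Group B, Group A, Group B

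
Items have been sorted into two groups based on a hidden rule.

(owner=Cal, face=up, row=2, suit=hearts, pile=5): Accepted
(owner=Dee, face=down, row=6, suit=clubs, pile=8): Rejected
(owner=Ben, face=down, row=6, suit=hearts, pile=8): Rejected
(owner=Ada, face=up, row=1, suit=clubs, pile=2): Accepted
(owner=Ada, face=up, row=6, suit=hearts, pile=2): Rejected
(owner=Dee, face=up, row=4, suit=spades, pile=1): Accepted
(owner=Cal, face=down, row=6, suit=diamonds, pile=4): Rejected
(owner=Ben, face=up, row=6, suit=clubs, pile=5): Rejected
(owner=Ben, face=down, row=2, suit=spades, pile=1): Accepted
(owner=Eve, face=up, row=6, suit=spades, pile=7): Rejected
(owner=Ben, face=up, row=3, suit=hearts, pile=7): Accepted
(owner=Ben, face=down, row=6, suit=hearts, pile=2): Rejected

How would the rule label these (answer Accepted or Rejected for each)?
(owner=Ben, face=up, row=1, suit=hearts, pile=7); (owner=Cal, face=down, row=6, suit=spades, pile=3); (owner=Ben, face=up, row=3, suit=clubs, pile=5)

Accepted, Rejected, Accepted

A rule that fits every label: row ≤ 4 — true of each 'Accepted' example, false of each 'Rejected' one.
(owner=Ben, face=up, row=1, suit=hearts, pile=7) — row = 1, hence Accepted.
(owner=Cal, face=down, row=6, suit=spades, pile=3) — row = 6, hence Rejected.
(owner=Ben, face=up, row=3, suit=clubs, pile=5) — row = 3, hence Accepted.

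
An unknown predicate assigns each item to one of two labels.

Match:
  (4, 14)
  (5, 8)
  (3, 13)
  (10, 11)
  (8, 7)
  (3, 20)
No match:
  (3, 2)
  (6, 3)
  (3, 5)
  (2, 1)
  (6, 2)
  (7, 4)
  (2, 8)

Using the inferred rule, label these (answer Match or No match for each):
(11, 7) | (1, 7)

Match, No match

'Match' ⟺ sum ≥ 13.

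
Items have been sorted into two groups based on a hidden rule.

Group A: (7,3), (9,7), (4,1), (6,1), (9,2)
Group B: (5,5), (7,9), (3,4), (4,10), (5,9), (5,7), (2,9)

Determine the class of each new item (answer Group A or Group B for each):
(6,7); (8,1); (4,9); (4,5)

The common property of the 'Group A' items is: first > second. No 'Group B' item has it.
(6,7): Group B (6 < 7).
(8,1): Group A (8 > 1).
(4,9): Group B (4 < 9).
(4,5): Group B (4 < 5).

Group B, Group A, Group B, Group B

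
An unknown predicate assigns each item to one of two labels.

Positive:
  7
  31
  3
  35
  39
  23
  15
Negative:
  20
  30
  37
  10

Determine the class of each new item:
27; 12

Comparing the two groups points to one rule — ≡ 3 (mod 4).
27: Positive (27 mod 4 = 3).
12: Negative (12 mod 4 = 0).

Positive, Negative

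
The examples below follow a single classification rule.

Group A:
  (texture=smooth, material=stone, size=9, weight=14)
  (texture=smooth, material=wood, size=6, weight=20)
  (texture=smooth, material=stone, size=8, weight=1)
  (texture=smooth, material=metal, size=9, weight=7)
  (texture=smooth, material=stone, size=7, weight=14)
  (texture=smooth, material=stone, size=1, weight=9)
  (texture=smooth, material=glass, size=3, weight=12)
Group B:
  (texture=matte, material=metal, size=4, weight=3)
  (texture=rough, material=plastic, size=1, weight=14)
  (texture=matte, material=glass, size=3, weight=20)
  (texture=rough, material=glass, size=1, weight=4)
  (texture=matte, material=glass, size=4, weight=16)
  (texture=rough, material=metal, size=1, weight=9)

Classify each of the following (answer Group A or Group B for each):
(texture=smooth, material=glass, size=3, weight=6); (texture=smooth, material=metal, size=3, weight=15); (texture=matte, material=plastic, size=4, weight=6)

Group A, Group A, Group B

Checking candidate rules against both groups, what survives is: texture is smooth.
(texture=smooth, material=glass, size=3, weight=6): Group A (texture is smooth).
(texture=smooth, material=metal, size=3, weight=15): Group A (texture is smooth).
(texture=matte, material=plastic, size=4, weight=6): Group B (texture is matte).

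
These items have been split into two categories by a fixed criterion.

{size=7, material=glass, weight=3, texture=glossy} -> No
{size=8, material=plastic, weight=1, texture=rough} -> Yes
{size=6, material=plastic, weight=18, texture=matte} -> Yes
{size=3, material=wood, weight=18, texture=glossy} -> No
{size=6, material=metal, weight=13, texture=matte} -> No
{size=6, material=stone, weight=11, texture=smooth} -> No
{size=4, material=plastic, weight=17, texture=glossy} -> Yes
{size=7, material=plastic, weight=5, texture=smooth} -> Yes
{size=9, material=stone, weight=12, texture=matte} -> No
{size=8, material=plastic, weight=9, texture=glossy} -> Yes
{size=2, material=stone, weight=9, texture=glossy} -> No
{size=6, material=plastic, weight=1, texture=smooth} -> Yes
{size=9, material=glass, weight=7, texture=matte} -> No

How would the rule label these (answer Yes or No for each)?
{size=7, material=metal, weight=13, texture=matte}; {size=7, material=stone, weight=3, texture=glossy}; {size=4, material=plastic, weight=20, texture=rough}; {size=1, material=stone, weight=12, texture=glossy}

No, No, Yes, No

A rule that fits every label: material is plastic — true of each 'Yes' example, false of each 'No' one.
No: {size=7, material=metal, weight=13, texture=matte}, since material is metal. No: {size=7, material=stone, weight=3, texture=glossy}, since material is stone. Yes: {size=4, material=plastic, weight=20, texture=rough}, since material is plastic. No: {size=1, material=stone, weight=12, texture=glossy}, since material is stone.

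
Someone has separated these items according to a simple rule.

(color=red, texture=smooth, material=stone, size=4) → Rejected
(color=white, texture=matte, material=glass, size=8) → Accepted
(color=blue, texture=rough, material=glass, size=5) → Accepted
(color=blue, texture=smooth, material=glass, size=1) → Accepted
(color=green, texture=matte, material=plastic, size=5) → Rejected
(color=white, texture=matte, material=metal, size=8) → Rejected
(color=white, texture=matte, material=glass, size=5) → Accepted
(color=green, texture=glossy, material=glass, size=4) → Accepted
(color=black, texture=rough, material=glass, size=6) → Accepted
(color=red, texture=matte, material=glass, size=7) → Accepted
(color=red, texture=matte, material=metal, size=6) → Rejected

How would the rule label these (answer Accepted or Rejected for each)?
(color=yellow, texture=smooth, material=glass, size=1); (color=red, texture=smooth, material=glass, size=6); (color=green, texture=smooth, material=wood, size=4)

All 'Accepted' examples share one property — material is glass — and every 'Rejected' example lacks it.
Accepted: (color=yellow, texture=smooth, material=glass, size=1), since material is glass. Accepted: (color=red, texture=smooth, material=glass, size=6), since material is glass. Rejected: (color=green, texture=smooth, material=wood, size=4), since material is wood.

Accepted, Accepted, Rejected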